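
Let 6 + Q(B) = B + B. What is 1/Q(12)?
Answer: 1/18 ≈ 0.055556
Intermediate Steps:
Q(B) = -6 + 2*B (Q(B) = -6 + (B + B) = -6 + 2*B)
1/Q(12) = 1/(-6 + 2*12) = 1/(-6 + 24) = 1/18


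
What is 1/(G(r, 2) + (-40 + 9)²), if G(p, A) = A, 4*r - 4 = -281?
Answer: 1/963 ≈ 0.0010384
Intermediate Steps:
r = -277/4 (r = 1 + (¼)*(-281) = 1 - 281/4 = -277/4 ≈ -69.250)
1/(G(r, 2) + (-40 + 9)²) = 1/(2 + (-40 + 9)²) = 1/(2 + (-31)²) = 1/(2 + 961) = 1/963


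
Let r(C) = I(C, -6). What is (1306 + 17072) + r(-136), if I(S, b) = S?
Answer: 18242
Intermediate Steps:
r(C) = C
(1306 + 17072) + r(-136) = (1306 + 17072) - 136 = 18378 - 136 = 18242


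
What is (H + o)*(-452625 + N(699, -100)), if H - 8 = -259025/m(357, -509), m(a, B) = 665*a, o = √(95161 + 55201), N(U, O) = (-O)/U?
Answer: -14826830106475/4741317 - 316384775*√150362/699 ≈ -1.7864e+8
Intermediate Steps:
N(U, O) = -O/U
o = √150362 ≈ 387.77
H = 328043/47481 (H = 8 - 259025/(665*357) = 8 - 259025/237405 = 8 - 259025*1/237405 = 8 - 51805/47481 = 328043/47481 ≈ 6.9089)
(H + o)*(-452625 + N(699, -100)) = (328043/47481 + √150362)*(-452625 - 1*(-100)/699) = (328043/47481 + √150362)*(-452625 - 1*(-100)*1/699) = (328043/47481 + √150362)*(-452625 + 100/699) = (328043/47481 + √150362)*(-316384775/699) = -14826830106475/4741317 - 316384775*√150362/699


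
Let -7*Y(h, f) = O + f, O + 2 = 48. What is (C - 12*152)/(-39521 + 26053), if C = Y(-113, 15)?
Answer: 12829/94276 ≈ 0.13608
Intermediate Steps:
O = 46 (O = -2 + 48 = 46)
Y(h, f) = -46/7 - f/7 (Y(h, f) = -(46 + f)/7 = -46/7 - f/7)
C = -61/7 (C = -46/7 - ⅐*15 = -46/7 - 15/7 = -61/7 ≈ -8.7143)
(C - 12*152)/(-39521 + 26053) = (-61/7 - 12*152)/(-39521 + 26053) = (-61/7 - 1824)/(-13468) = -12829/7*(-1/13468) = 12829/94276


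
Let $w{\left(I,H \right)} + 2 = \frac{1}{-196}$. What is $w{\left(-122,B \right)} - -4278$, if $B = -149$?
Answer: $\frac{838095}{196} \approx 4276.0$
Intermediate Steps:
$w{\left(I,H \right)} = - \frac{393}{196}$ ($w{\left(I,H \right)} = -2 + \frac{1}{-196} = -2 - \frac{1}{196} = - \frac{393}{196}$)
$w{\left(-122,B \right)} - -4278 = - \frac{393}{196} - -4278 = - \frac{393}{196} + 4278 = \frac{838095}{196}$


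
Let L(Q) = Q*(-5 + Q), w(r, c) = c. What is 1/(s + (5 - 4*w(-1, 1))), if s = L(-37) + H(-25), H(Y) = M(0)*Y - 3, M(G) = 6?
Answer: 1/1402 ≈ 0.00071327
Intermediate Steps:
H(Y) = -3 + 6*Y (H(Y) = 6*Y - 3 = -3 + 6*Y)
s = 1401 (s = -37*(-5 - 37) + (-3 + 6*(-25)) = -37*(-42) + (-3 - 150) = 1554 - 153 = 1401)
1/(s + (5 - 4*w(-1, 1))) = 1/(1401 + (5 - 4*1)) = 1/(1401 + (5 - 4)) = 1/(1401 + 1) = 1/1402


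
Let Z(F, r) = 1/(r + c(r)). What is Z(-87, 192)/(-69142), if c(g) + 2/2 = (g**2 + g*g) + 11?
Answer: -1/5111668060 ≈ -1.9563e-10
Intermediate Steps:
c(g) = 10 + 2*g**2 (c(g) = -1 + ((g**2 + g*g) + 11) = -1 + ((g**2 + g**2) + 11) = -1 + (2*g**2 + 11) = -1 + (11 + 2*g**2) = 10 + 2*g**2)
Z(F, r) = 1/(10 + r + 2*r**2) (Z(F, r) = 1/(r + (10 + 2*r**2)) = 1/(10 + r + 2*r**2))
Z(-87, 192)/(-69142) = 1/((10 + 192 + 2*192**2)*(-69142)) = -1/69142/(10 + 192 + 2*36864) = -1/69142/(10 + 192 + 73728) = -1/69142/73930 = (1/73930)*(-1/69142) = -1/5111668060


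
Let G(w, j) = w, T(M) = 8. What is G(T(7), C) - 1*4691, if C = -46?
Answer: -4683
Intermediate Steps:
G(T(7), C) - 1*4691 = 8 - 1*4691 = 8 - 4691 = -4683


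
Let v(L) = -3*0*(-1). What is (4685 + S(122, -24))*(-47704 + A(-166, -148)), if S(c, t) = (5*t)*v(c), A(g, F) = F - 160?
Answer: -224936220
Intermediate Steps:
A(g, F) = -160 + F
v(L) = 0 (v(L) = 0*(-1) = 0)
S(c, t) = 0 (S(c, t) = (5*t)*0 = 0)
(4685 + S(122, -24))*(-47704 + A(-166, -148)) = (4685 + 0)*(-47704 + (-160 - 148)) = 4685*(-47704 - 308) = 4685*(-48012) = -224936220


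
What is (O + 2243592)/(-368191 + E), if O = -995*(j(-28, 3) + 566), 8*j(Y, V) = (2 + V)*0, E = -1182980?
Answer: -1680422/1551171 ≈ -1.0833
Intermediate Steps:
j(Y, V) = 0 (j(Y, V) = ((2 + V)*0)/8 = (⅛)*0 = 0)
O = -563170 (O = -995*(0 + 566) = -995*566 = -563170)
(O + 2243592)/(-368191 + E) = (-563170 + 2243592)/(-368191 - 1182980) = 1680422/(-1551171) = 1680422*(-1/1551171) = -1680422/1551171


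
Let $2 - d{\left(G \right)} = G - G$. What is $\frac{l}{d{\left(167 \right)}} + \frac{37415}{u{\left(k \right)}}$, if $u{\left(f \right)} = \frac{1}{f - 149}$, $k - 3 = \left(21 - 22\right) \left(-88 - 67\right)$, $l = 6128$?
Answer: $339799$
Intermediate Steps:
$d{\left(G \right)} = 2$ ($d{\left(G \right)} = 2 - \left(G - G\right) = 2 - 0 = 2 + 0 = 2$)
$k = 158$ ($k = 3 + \left(21 - 22\right) \left(-88 - 67\right) = 3 - -155 = 3 + 155 = 158$)
$u{\left(f \right)} = \frac{1}{-149 + f}$
$\frac{l}{d{\left(167 \right)}} + \frac{37415}{u{\left(k \right)}} = \frac{6128}{2} + \frac{37415}{\frac{1}{-149 + 158}} = 6128 \cdot \frac{1}{2} + \frac{37415}{\frac{1}{9}} = 3064 + 37415 \frac{1}{\frac{1}{9}} = 3064 + 37415 \cdot 9 = 3064 + 336735 = 339799$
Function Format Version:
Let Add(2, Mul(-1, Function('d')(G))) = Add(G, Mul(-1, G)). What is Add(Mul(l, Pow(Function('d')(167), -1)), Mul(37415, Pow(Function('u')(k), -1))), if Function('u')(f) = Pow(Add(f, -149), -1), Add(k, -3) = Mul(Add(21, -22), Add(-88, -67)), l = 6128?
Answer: 339799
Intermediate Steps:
Function('d')(G) = 2 (Function('d')(G) = Add(2, Mul(-1, Add(G, Mul(-1, G)))) = Add(2, Mul(-1, 0)) = Add(2, 0) = 2)
k = 158 (k = Add(3, Mul(Add(21, -22), Add(-88, -67))) = Add(3, Mul(-1, -155)) = Add(3, 155) = 158)
Function('u')(f) = Pow(Add(-149, f), -1)
Add(Mul(l, Pow(Function('d')(167), -1)), Mul(37415, Pow(Function('u')(k), -1))) = Add(Mul(6128, Pow(2, -1)), Mul(37415, Pow(Pow(Add(-149, 158), -1), -1))) = Add(Mul(6128, Rational(1, 2)), Mul(37415, Pow(Pow(9, -1), -1))) = Add(3064, Mul(37415, Pow(Rational(1, 9), -1))) = Add(3064, Mul(37415, 9)) = Add(3064, 336735) = 339799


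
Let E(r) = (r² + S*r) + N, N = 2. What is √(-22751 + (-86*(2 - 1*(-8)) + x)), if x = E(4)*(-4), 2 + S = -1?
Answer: I*√23635 ≈ 153.74*I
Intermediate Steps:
S = -3 (S = -2 - 1 = -3)
E(r) = 2 + r² - 3*r (E(r) = (r² - 3*r) + 2 = 2 + r² - 3*r)
x = -24 (x = (2 + 4² - 3*4)*(-4) = (2 + 16 - 12)*(-4) = 6*(-4) = -24)
√(-22751 + (-86*(2 - 1*(-8)) + x)) = √(-22751 + (-86*(2 - 1*(-8)) - 24)) = √(-22751 + (-86*(2 + 8) - 24)) = √(-22751 + (-86*10 - 24)) = √(-22751 + (-43*20 - 24)) = √(-22751 + (-860 - 24)) = √(-22751 - 884) = √(-23635) = I*√23635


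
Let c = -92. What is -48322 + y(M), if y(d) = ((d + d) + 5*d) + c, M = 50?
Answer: -48064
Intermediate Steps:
y(d) = -92 + 7*d (y(d) = ((d + d) + 5*d) - 92 = (2*d + 5*d) - 92 = 7*d - 92 = -92 + 7*d)
-48322 + y(M) = -48322 + (-92 + 7*50) = -48322 + (-92 + 350) = -48322 + 258 = -48064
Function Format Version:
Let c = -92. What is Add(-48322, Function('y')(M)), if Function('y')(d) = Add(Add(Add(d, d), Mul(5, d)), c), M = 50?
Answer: -48064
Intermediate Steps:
Function('y')(d) = Add(-92, Mul(7, d)) (Function('y')(d) = Add(Add(Add(d, d), Mul(5, d)), -92) = Add(Add(Mul(2, d), Mul(5, d)), -92) = Add(Mul(7, d), -92) = Add(-92, Mul(7, d)))
Add(-48322, Function('y')(M)) = Add(-48322, Add(-92, Mul(7, 50))) = Add(-48322, Add(-92, 350)) = Add(-48322, 258) = -48064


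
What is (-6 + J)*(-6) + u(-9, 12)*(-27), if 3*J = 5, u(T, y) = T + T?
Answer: 512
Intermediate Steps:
u(T, y) = 2*T
J = 5/3 (J = (1/3)*5 = 5/3 ≈ 1.6667)
(-6 + J)*(-6) + u(-9, 12)*(-27) = (-6 + 5/3)*(-6) + (2*(-9))*(-27) = -13/3*(-6) - 18*(-27) = 26 + 486 = 512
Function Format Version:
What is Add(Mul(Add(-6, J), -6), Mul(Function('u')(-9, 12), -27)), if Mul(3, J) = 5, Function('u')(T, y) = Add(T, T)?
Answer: 512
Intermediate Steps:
Function('u')(T, y) = Mul(2, T)
J = Rational(5, 3) (J = Mul(Rational(1, 3), 5) = Rational(5, 3) ≈ 1.6667)
Add(Mul(Add(-6, J), -6), Mul(Function('u')(-9, 12), -27)) = Add(Mul(Add(-6, Rational(5, 3)), -6), Mul(Mul(2, -9), -27)) = Add(Mul(Rational(-13, 3), -6), Mul(-18, -27)) = Add(26, 486) = 512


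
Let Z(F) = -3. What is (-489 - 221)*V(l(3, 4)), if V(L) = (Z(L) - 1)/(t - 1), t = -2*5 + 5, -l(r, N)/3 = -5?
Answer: -1420/3 ≈ -473.33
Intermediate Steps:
l(r, N) = 15 (l(r, N) = -3*(-5) = 15)
t = -5 (t = -10 + 5 = -5)
V(L) = ⅔ (V(L) = (-3 - 1)/(-5 - 1) = -4/(-6) = -4*(-⅙) = ⅔)
(-489 - 221)*V(l(3, 4)) = (-489 - 221)*(⅔) = -710*⅔ = -1420/3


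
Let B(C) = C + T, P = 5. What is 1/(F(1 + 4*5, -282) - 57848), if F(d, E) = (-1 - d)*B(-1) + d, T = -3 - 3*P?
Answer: -1/57409 ≈ -1.7419e-5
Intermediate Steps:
T = -18 (T = -3 - 3*5 = -3 - 15 = -18)
B(C) = -18 + C (B(C) = C - 18 = -18 + C)
F(d, E) = 19 + 20*d (F(d, E) = (-1 - d)*(-18 - 1) + d = (-1 - d)*(-19) + d = (19 + 19*d) + d = 19 + 20*d)
1/(F(1 + 4*5, -282) - 57848) = 1/((19 + 20*(1 + 4*5)) - 57848) = 1/((19 + 20*(1 + 20)) - 57848) = 1/((19 + 20*21) - 57848) = 1/((19 + 420) - 57848) = 1/(439 - 57848) = 1/(-57409) = -1/57409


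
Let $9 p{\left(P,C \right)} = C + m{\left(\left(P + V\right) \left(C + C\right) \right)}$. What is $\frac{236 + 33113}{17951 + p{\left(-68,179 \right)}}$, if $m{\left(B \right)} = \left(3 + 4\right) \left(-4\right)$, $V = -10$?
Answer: $\frac{300141}{161710} \approx 1.856$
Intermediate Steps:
$m{\left(B \right)} = -28$ ($m{\left(B \right)} = 7 \left(-4\right) = -28$)
$p{\left(P,C \right)} = - \frac{28}{9} + \frac{C}{9}$ ($p{\left(P,C \right)} = \frac{C - 28}{9} = \frac{-28 + C}{9} = - \frac{28}{9} + \frac{C}{9}$)
$\frac{236 + 33113}{17951 + p{\left(-68,179 \right)}} = \frac{236 + 33113}{17951 + \left(- \frac{28}{9} + \frac{1}{9} \cdot 179\right)} = \frac{33349}{17951 + \left(- \frac{28}{9} + \frac{179}{9}\right)} = \frac{33349}{17951 + \frac{151}{9}} = \frac{33349}{\frac{161710}{9}} = 33349 \cdot \frac{9}{161710} = \frac{300141}{161710}$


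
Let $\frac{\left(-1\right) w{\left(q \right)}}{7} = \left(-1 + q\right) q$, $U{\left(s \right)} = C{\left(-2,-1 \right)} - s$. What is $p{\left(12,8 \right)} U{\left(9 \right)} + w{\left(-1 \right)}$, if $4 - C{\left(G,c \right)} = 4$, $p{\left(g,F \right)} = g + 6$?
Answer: $-176$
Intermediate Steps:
$p{\left(g,F \right)} = 6 + g$
$C{\left(G,c \right)} = 0$ ($C{\left(G,c \right)} = 4 - 4 = 0$)
$U{\left(s \right)} = - s$ ($U{\left(s \right)} = 0 - s = - s$)
$w{\left(q \right)} = - 7 q \left(-1 + q\right)$ ($w{\left(q \right)} = - 7 \left(-1 + q\right) q = - 7 q \left(-1 + q\right)$)
$p{\left(12,8 \right)} U{\left(9 \right)} + w{\left(-1 \right)} = \left(6 + 12\right) \left(\left(-1\right) 9\right) + 7 \left(-1\right) \left(1 - -1\right) = 18 \left(-9\right) + 7 \left(-1\right) \left(1 + 1\right) = -162 + 7 \left(-1\right) 2 = -162 - 14 = -176$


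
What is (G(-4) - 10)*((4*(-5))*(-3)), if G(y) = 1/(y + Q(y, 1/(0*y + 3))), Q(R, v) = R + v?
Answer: -13980/23 ≈ -607.83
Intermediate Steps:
G(y) = 1/(1/3 + 2*y) (G(y) = 1/(y + (y + 1/(0*y + 3))) = 1/(y + (y + 1/(0 + 3))) = 1/(y + (y + 1/3)) = 1/(y + (1/3 + y)) = 1/(1/3 + 2*y))
(G(-4) - 10)*((4*(-5))*(-3)) = (3/(1 + 6*(-4)) - 10)*((4*(-5))*(-3)) = (3/(1 - 24) - 10)*(-20*(-3)) = (3/(-23) - 10)*60 = (3*(-1/23) - 10)*60 = (-3/23 - 10)*60 = -233/23*60 = -13980/23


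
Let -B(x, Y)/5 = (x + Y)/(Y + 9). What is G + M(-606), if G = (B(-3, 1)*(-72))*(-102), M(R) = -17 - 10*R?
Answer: 13387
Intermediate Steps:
B(x, Y) = -5*(Y + x)/(9 + Y) (B(x, Y) = -5*(x + Y)/(Y + 9) = -5*(Y + x)/(9 + Y))
G = 7344 (G = ((5*(-1*1 - 1*(-3))/(9 + 1))*(-72))*(-102) = ((5*(-1 + 3)/10)*(-72))*(-102) = ((5*(⅒)*2)*(-72))*(-102) = (1*(-72))*(-102) = -72*(-102) = 7344)
G + M(-606) = 7344 + (-17 - 10*(-606)) = 7344 + (-17 + 6060) = 7344 + 6043 = 13387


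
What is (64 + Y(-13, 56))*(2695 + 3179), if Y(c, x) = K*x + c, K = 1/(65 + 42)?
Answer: 32383362/107 ≈ 3.0265e+5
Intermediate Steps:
K = 1/107 ≈ 0.0093458
Y(c, x) = c + x/107 (Y(c, x) = x/107 + c = c + x/107)
(64 + Y(-13, 56))*(2695 + 3179) = (64 + (-13 + (1/107)*56))*(2695 + 3179) = (64 + (-13 + 56/107))*5874 = (64 - 1335/107)*5874 = (5513/107)*5874 = 32383362/107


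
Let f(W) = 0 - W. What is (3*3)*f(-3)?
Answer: 27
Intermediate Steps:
f(W) = -W
(3*3)*f(-3) = (3*3)*(-1*(-3)) = 9*3 = 27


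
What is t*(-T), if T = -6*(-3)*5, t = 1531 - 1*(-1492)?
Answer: -272070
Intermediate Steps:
t = 3023 (t = 1531 + 1492 = 3023)
T = 90 (T = 18*5 = 90)
t*(-T) = 3023*(-1*90) = 3023*(-90) = -272070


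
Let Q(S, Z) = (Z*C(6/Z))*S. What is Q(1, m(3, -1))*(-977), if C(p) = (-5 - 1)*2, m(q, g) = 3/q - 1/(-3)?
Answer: 15632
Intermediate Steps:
m(q, g) = 1/3 + 3/q (m(q, g) = 3/q - 1*(-1/3) = 3/q + 1/3 = 1/3 + 3/q)
C(p) = -12 (C(p) = -6*2 = -12)
Q(S, Z) = -12*S*Z (Q(S, Z) = (Z*(-12))*S = (-12*Z)*S = -12*S*Z)
Q(1, m(3, -1))*(-977) = -12*1*(1/3)*(9 + 3)/3*(-977) = -12*1*(1/3)*(1/3)*12*(-977) = -12*1*4/3*(-977) = -16*(-977) = 15632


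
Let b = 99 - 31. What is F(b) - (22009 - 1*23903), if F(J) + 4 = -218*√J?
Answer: 1890 - 436*√17 ≈ 92.326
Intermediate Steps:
b = 68
F(J) = -4 - 218*√J
F(b) - (22009 - 1*23903) = (-4 - 436*√17) - (22009 - 1*23903) = (-4 - 436*√17) - (22009 - 23903) = (-4 - 436*√17) - 1*(-1894) = (-4 - 436*√17) + 1894 = 1890 - 436*√17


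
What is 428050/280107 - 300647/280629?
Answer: 1329996823/2911338789 ≈ 0.45683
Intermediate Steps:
428050/280107 - 300647/280629 = 1329996823/2911338789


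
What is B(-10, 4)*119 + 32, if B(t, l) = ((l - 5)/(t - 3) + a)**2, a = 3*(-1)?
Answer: 177244/169 ≈ 1048.8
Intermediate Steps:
a = -3
B(t, l) = (-3 + (-5 + l)/(-3 + t))**2 (B(t, l) = ((l - 5)/(t - 3) - 3)**2 = ((-5 + l)/(-3 + t) - 3)**2 = (-3 + (-5 + l)/(-3 + t))**2)
B(-10, 4)*119 + 32 = ((4 + 4 - 3*(-10))**2/(-3 - 10)**2)*119 + 32 = ((4 + 4 + 30)**2/(-13)**2)*119 + 32 = ((1/169)*38**2)*119 + 32 = ((1/169)*1444)*119 + 32 = (1444/169)*119 + 32 = 171836/169 + 32 = 177244/169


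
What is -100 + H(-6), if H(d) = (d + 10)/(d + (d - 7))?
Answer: -1904/19 ≈ -100.21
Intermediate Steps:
H(d) = (10 + d)/(-7 + 2*d) (H(d) = (10 + d)/(d + (-7 + d)) = (10 + d)/(-7 + 2*d))
-100 + H(-6) = -100 + (10 - 6)/(-7 + 2*(-6)) = -100 + 4/(-7 - 12) = -100 + 4/(-19) = -100 - 1/19*4 = -100 - 4/19 = -1904/19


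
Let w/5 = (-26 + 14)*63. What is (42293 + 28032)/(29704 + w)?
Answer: 70325/25924 ≈ 2.7127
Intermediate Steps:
w = -3780 (w = 5*((-26 + 14)*63) = 5*(-12*63) = 5*(-756) = -3780)
(42293 + 28032)/(29704 + w) = (42293 + 28032)/(29704 - 3780) = 70325/25924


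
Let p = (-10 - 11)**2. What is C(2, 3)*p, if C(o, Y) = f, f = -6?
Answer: -2646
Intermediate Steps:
p = 441 (p = (-21)**2 = 441)
C(o, Y) = -6
C(2, 3)*p = -6*441 = -2646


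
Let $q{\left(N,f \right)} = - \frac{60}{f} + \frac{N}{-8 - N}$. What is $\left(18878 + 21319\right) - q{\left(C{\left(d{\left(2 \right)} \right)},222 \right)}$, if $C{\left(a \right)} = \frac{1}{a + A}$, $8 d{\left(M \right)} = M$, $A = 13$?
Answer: $\frac{159141030}{3959} \approx 40197.0$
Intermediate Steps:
$d{\left(M \right)} = \frac{M}{8}$
$C{\left(a \right)} = \frac{1}{13 + a}$ ($C{\left(a \right)} = \frac{1}{a + 13} = \frac{1}{13 + a}$)
$\left(18878 + 21319\right) - q{\left(C{\left(d{\left(2 \right)} \right)},222 \right)} = \left(18878 + 21319\right) - \frac{-480 - \frac{60}{13 + \frac{1}{8} \cdot 2} - \frac{1}{13 + \frac{1}{8} \cdot 2} \cdot 222}{222 \left(8 + \frac{1}{13 + \frac{1}{8} \cdot 2}\right)} = 40197 - \frac{-480 - \frac{60}{13 + \frac{1}{4}} - \frac{1}{13 + \frac{1}{4}} \cdot 222}{222 \left(8 + \frac{1}{13 + \frac{1}{4}}\right)} = 40197 - \frac{-480 - \frac{60}{\frac{53}{4}} - \frac{1}{\frac{53}{4}} \cdot 222}{222 \left(8 + \frac{1}{\frac{53}{4}}\right)} = 40197 - \frac{-480 - \frac{240}{53} - \frac{4}{53} \cdot 222}{222 \left(8 + \frac{4}{53}\right)} = 40197 - \frac{-480 - \frac{240}{53} - \frac{888}{53}}{222 \cdot \frac{428}{53}} = 40197 - \frac{1}{222} \cdot \frac{53}{428} \left(- \frac{26568}{53}\right) = 40197 - - \frac{1107}{3959} = 40197 + \frac{1107}{3959} = \frac{159141030}{3959}$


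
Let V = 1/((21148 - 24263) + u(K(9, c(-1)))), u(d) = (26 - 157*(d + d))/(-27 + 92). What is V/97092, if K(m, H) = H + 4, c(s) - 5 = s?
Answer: -65/19900073412 ≈ -3.2663e-9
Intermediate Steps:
c(s) = 5 + s
K(m, H) = 4 + H
u(d) = ⅖ - 314*d/65 (u(d) = (26 - 314*d)/65 = (26 - 314*d)*(1/65) = ⅖ - 314*d/65)
V = -65/204961 (V = 1/((21148 - 24263) + (⅖ - 314*(4 + (5 - 1))/65)) = 1/(-3115 + (⅖ - 314*(4 + 4)/65)) = 1/(-3115 + (⅖ - 314/65*8)) = 1/(-3115 + (⅖ - 2512/65)) = 1/(-3115 - 2486/65) = 1/(-204961/65) = -65/204961 ≈ -0.00031713)
V/97092 = -65/204961/97092 = -65/204961*1/97092 = -65/19900073412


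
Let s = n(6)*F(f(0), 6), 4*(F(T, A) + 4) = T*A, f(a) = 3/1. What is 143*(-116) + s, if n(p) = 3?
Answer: -33173/2 ≈ -16587.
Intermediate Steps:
f(a) = 3 (f(a) = 3*1 = 3)
F(T, A) = -4 + A*T/4 (F(T, A) = -4 + (T*A)/4 = -4 + (A*T)/4 = -4 + A*T/4)
s = 3/2 (s = 3*(-4 + (1/4)*6*3) = 3*(-4 + 9/2) = 3*(1/2) = 3/2 ≈ 1.5000)
143*(-116) + s = 143*(-116) + 3/2 = -16588 + 3/2 = -33173/2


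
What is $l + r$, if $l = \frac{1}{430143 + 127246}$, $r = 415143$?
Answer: $\frac{231396141628}{557389} \approx 4.1514 \cdot 10^{5}$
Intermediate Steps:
$l = \frac{1}{557389} \approx 1.7941 \cdot 10^{-6}$
$l + r = \frac{1}{557389} + 415143 = \frac{231396141628}{557389}$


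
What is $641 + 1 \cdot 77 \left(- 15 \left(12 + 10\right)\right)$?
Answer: $-24769$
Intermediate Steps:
$641 + 1 \cdot 77 \left(- 15 \left(12 + 10\right)\right) = 641 + 77 \left(\left(-15\right) 22\right) = 641 + 77 \left(-330\right) = 641 - 25410 = -24769$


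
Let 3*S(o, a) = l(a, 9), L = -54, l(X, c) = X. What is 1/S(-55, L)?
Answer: -1/18 ≈ -0.055556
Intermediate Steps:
S(o, a) = a/3
1/S(-55, L) = 1/((1/3)*(-54)) = 1/(-18) = -1/18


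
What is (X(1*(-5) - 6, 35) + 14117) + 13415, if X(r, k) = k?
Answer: 27567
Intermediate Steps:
(X(1*(-5) - 6, 35) + 14117) + 13415 = (35 + 14117) + 13415 = 14152 + 13415 = 27567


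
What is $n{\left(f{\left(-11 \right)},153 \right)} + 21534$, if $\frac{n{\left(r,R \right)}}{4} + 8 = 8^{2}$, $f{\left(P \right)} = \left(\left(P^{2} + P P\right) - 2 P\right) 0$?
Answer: $21758$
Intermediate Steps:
$f{\left(P \right)} = 0$ ($f{\left(P \right)} = \left(\left(P^{2} + P^{2}\right) - 2 P\right) 0 = \left(2 P^{2} - 2 P\right) 0 = \left(- 2 P + 2 P^{2}\right) 0 = 0$)
$n{\left(r,R \right)} = 224$ ($n{\left(r,R \right)} = -32 + 4 \cdot 8^{2} = -32 + 4 \cdot 64 = -32 + 256 = 224$)
$n{\left(f{\left(-11 \right)},153 \right)} + 21534 = 224 + 21534 = 21758$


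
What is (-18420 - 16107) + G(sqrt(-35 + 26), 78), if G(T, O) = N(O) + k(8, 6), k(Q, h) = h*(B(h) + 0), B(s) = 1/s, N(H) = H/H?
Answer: -34525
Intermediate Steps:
N(H) = 1
k(Q, h) = 1 (k(Q, h) = h*(1/h + 0) = h/h = 1)
G(T, O) = 2 (G(T, O) = 1 + 1 = 2)
(-18420 - 16107) + G(sqrt(-35 + 26), 78) = (-18420 - 16107) + 2 = -34527 + 2 = -34525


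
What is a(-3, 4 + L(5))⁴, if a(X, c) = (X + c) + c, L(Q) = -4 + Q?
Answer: 2401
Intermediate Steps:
a(X, c) = X + 2*c
a(-3, 4 + L(5))⁴ = (-3 + 2*(4 + (-4 + 5)))⁴ = (-3 + 2*(4 + 1))⁴ = (-3 + 2*5)⁴ = (-3 + 10)⁴ = 7⁴ = 2401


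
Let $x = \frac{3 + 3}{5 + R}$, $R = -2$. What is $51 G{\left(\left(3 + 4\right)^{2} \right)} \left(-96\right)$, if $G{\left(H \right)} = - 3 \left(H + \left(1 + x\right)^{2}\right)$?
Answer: $851904$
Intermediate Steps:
$x = 2$ ($x = \frac{3 + 3}{5 - 2} = \frac{6}{3} = 6 \cdot \frac{1}{3} = 2$)
$G{\left(H \right)} = -27 - 3 H$ ($G{\left(H \right)} = - 3 \left(H + \left(1 + 2\right)^{2}\right) = - 3 \left(H + 3^{2}\right) = - 3 \left(H + 9\right) = - 3 \left(9 + H\right) = -27 - 3 H$)
$51 G{\left(\left(3 + 4\right)^{2} \right)} \left(-96\right) = 51 \left(-27 - 3 \left(3 + 4\right)^{2}\right) \left(-96\right) = 51 \left(-27 - 3 \cdot 7^{2}\right) \left(-96\right) = 51 \left(-27 - 147\right) \left(-96\right) = 51 \left(-174\right) \left(-96\right) = \left(-8874\right) \left(-96\right) = 851904$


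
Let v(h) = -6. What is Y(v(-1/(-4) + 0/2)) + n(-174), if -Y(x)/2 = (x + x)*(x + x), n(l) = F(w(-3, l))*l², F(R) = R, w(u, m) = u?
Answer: -91116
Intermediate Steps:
n(l) = -3*l²
Y(x) = -8*x² (Y(x) = -2*(x + x)*(x + x) = -2*2*x*2*x = -8*x²)
Y(v(-1/(-4) + 0/2)) + n(-174) = -8*(-6)² - 3*(-174)² = -8*36 - 3*30276 = -288 - 90828 = -91116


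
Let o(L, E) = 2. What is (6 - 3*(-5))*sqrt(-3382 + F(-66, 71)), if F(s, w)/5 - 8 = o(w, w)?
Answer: 294*I*sqrt(17) ≈ 1212.2*I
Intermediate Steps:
F(s, w) = 50 (F(s, w) = 40 + 5*2 = 40 + 10 = 50)
(6 - 3*(-5))*sqrt(-3382 + F(-66, 71)) = (6 - 3*(-5))*sqrt(-3382 + 50) = (6 + 15)*sqrt(-3332) = 21*(14*I*sqrt(17)) = 294*I*sqrt(17)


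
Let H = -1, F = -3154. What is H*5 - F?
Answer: 3149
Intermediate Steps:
H*5 - F = -1*5 - 1*(-3154) = -5 + 3154 = 3149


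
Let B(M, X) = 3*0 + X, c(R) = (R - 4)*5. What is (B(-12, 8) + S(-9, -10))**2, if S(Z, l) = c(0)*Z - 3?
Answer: 34225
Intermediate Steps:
c(R) = -20 + 5*R (c(R) = (-4 + R)*5 = -20 + 5*R)
B(M, X) = X (B(M, X) = 0 + X = X)
S(Z, l) = -3 - 20*Z (S(Z, l) = (-20 + 5*0)*Z - 3 = (-20 + 0)*Z - 3 = -20*Z - 3 = -3 - 20*Z)
(B(-12, 8) + S(-9, -10))**2 = (8 + (-3 - 20*(-9)))**2 = (8 + (-3 + 180))**2 = (8 + 177)**2 = 185**2 = 34225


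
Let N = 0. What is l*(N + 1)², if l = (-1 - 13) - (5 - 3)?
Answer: -16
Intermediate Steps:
l = -16 (l = -14 - 1*2 = -14 - 2 = -16)
l*(N + 1)² = -16*(0 + 1)² = -16*1² = -16*1 = -16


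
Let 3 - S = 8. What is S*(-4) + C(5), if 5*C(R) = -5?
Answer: 19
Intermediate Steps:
S = -5 (S = 3 - 1*8 = 3 - 8 = -5)
C(R) = -1 (C(R) = (⅕)*(-5) = -1)
S*(-4) + C(5) = -5*(-4) - 1 = 20 - 1 = 19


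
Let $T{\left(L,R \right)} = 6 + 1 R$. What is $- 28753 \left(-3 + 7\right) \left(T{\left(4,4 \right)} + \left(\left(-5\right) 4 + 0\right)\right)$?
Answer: $1150120$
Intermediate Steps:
$T{\left(L,R \right)} = 6 + R$
$- 28753 \left(-3 + 7\right) \left(T{\left(4,4 \right)} + \left(\left(-5\right) 4 + 0\right)\right) = - 28753 \left(-3 + 7\right) \left(\left(6 + 4\right) + \left(\left(-5\right) 4 + 0\right)\right) = - 28753 \cdot 4 \left(10 + \left(-20 + 0\right)\right) = - 28753 \cdot 4 \left(10 - 20\right) = - 28753 \cdot 4 \left(-10\right) = \left(-28753\right) \left(-40\right) = 1150120$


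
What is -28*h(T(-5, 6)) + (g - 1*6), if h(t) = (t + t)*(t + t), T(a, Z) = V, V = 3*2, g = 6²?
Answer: -4002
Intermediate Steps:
g = 36
V = 6
T(a, Z) = 6
h(t) = 4*t² (h(t) = (2*t)*(2*t) = 4*t²)
-28*h(T(-5, 6)) + (g - 1*6) = -112*6² + (36 - 1*6) = -112*36 + (36 - 6) = -28*144 + 30 = -4032 + 30 = -4002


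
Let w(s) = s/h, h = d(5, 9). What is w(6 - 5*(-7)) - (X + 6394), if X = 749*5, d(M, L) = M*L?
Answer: -456214/45 ≈ -10138.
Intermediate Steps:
d(M, L) = L*M
h = 45 (h = 9*5 = 45)
X = 3745
w(s) = s/45
w(6 - 5*(-7)) - (X + 6394) = (6 - 5*(-7))/45 - (3745 + 6394) = (6 + 35)/45 - 1*10139 = (1/45)*41 - 10139 = 41/45 - 10139 = -456214/45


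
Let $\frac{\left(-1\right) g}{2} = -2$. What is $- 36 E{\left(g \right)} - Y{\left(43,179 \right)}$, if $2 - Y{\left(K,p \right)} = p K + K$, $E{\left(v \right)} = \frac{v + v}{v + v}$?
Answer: $7702$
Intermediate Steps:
$g = 4$ ($g = \left(-2\right) \left(-2\right) = 4$)
$E{\left(v \right)} = 1$ ($E{\left(v \right)} = \frac{2 v}{2 v} = 2 v \frac{1}{2 v} = 1$)
$Y{\left(K,p \right)} = 2 - K - K p$ ($Y{\left(K,p \right)} = 2 - \left(p K + K\right) = 2 - \left(K p + K\right) = 2 - \left(K + K p\right) = 2 - K - K p$)
$- 36 E{\left(g \right)} - Y{\left(43,179 \right)} = \left(-36\right) 1 - \left(2 - 43 - 43 \cdot 179\right) = -36 - \left(2 - 43 - 7697\right) = -36 - -7738 = -36 + 7738 = 7702$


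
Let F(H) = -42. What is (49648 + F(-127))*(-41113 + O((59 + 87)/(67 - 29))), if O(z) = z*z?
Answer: -735977633184/361 ≈ -2.0387e+9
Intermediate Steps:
O(z) = z²
(49648 + F(-127))*(-41113 + O((59 + 87)/(67 - 29))) = (49648 - 42)*(-41113 + ((59 + 87)/(67 - 29))²) = 49606*(-41113 + (146/38)²) = 49606*(-41113 + (146*(1/38))²) = 49606*(-41113 + (73/19)²) = 49606*(-41113 + 5329/361) = 49606*(-14836464/361) = -735977633184/361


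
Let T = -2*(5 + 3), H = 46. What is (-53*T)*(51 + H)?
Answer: 82256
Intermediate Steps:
T = -16 (T = -2*8 = -16)
(-53*T)*(51 + H) = (-53*(-16))*(51 + 46) = 848*97 = 82256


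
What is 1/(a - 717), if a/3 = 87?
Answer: -1/456 ≈ -0.0021930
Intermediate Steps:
a = 261 (a = 3*87 = 261)
1/(a - 717) = 1/(261 - 717) = 1/(-456) = -1/456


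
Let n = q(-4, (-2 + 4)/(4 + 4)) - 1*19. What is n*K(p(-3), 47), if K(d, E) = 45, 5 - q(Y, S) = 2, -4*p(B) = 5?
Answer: -720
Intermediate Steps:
p(B) = -5/4 (p(B) = -¼*5 = -5/4)
q(Y, S) = 3 (q(Y, S) = 5 - 1*2 = 5 - 2 = 3)
n = -16 (n = 3 - 1*19 = 3 - 19 = -16)
n*K(p(-3), 47) = -16*45 = -720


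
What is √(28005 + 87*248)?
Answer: 3*√5509 ≈ 222.67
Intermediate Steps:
√(28005 + 87*248) = √(28005 + 21576) = √49581 = 3*√5509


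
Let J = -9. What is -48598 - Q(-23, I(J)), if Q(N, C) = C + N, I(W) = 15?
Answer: -48590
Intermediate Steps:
-48598 - Q(-23, I(J)) = -48598 - (15 - 23) = -48598 - 1*(-8) = -48598 + 8 = -48590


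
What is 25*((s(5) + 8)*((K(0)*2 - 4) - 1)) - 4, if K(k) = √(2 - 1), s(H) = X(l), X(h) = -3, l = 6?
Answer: -379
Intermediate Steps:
s(H) = -3
K(k) = 1 (K(k) = √1 = 1)
25*((s(5) + 8)*((K(0)*2 - 4) - 1)) - 4 = 25*((-3 + 8)*((1*2 - 4) - 1)) - 4 = 25*(5*((2 - 4) - 1)) - 4 = 25*(5*(-2 - 1)) - 4 = 25*(5*(-3)) - 4 = 25*(-15) - 4 = -375 - 4 = -379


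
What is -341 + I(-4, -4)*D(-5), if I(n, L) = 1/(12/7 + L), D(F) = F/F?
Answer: -5463/16 ≈ -341.44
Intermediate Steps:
D(F) = 1
I(n, L) = 1/(12/7 + L) (I(n, L) = 1/(12*(1/7) + L) = 1/(12/7 + L))
-341 + I(-4, -4)*D(-5) = -341 + (7/(12 + 7*(-4)))*1 = -341 + (7/(12 - 28))*1 = -341 + (7/(-16))*1 = -341 + (7*(-1/16))*1 = -341 - 7/16*1 = -341 - 7/16 = -5463/16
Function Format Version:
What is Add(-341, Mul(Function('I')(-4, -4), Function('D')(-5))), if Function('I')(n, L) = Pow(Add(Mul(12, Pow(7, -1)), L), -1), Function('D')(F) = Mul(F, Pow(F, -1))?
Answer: Rational(-5463, 16) ≈ -341.44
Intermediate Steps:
Function('D')(F) = 1
Function('I')(n, L) = Pow(Add(Rational(12, 7), L), -1) (Function('I')(n, L) = Pow(Add(Mul(12, Rational(1, 7)), L), -1) = Pow(Add(Rational(12, 7), L), -1))
Add(-341, Mul(Function('I')(-4, -4), Function('D')(-5))) = Add(-341, Mul(Mul(7, Pow(Add(12, Mul(7, -4)), -1)), 1)) = Add(-341, Mul(Mul(7, Pow(Add(12, -28), -1)), 1)) = Add(-341, Mul(Mul(7, Pow(-16, -1)), 1)) = Add(-341, Mul(Mul(7, Rational(-1, 16)), 1)) = Add(-341, Mul(Rational(-7, 16), 1)) = Add(-341, Rational(-7, 16)) = Rational(-5463, 16)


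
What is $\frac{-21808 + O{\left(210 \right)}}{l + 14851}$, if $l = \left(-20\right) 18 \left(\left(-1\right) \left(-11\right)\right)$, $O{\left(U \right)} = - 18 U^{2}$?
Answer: $- \frac{815608}{10891} \approx -74.888$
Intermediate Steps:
$l = -3960$ ($l = \left(-360\right) 11 = -3960$)
$\frac{-21808 + O{\left(210 \right)}}{l + 14851} = \frac{-21808 - 18 \cdot 210^{2}}{-3960 + 14851} = \frac{-21808 - 793800}{10891} = \left(-21808 - 793800\right) \frac{1}{10891} = \left(-815608\right) \frac{1}{10891} = - \frac{815608}{10891}$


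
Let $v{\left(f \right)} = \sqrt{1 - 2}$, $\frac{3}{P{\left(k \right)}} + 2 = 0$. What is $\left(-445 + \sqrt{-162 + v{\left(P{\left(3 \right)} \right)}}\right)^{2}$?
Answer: $\left(445 - \sqrt{-162 + i}\right)^{2} \approx 1.9783 \cdot 10^{5} - 11327.0 i$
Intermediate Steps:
$P{\left(k \right)} = - \frac{3}{2}$ ($P{\left(k \right)} = \frac{3}{-2 + 0} = \frac{3}{-2} = 3 \left(- \frac{1}{2}\right) = - \frac{3}{2}$)
$v{\left(f \right)} = i$ ($v{\left(f \right)} = \sqrt{-1} = i$)
$\left(-445 + \sqrt{-162 + v{\left(P{\left(3 \right)} \right)}}\right)^{2} = \left(-445 + \sqrt{-162 + i}\right)^{2}$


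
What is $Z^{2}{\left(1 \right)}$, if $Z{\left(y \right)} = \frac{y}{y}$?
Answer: $1$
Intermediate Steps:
$Z{\left(y \right)} = 1$
$Z^{2}{\left(1 \right)} = 1^{2} = 1$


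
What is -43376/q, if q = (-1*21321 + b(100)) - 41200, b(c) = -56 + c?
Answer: 43376/62477 ≈ 0.69427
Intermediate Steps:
q = -62477 (q = (-1*21321 + (-56 + 100)) - 41200 = (-21321 + 44) - 41200 = -21277 - 41200 = -62477)
-43376/q = -43376/(-62477) = -43376*(-1/62477) = 43376/62477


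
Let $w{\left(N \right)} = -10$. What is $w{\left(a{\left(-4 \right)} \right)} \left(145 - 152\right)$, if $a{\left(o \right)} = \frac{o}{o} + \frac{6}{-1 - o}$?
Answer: $70$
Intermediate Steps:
$a{\left(o \right)} = 1 + \frac{6}{-1 - o}$
$w{\left(a{\left(-4 \right)} \right)} \left(145 - 152\right) = - 10 \left(145 - 152\right) = \left(-10\right) \left(-7\right) = 70$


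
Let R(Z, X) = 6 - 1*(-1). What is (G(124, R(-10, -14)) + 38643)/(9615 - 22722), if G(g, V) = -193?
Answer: -38450/13107 ≈ -2.9335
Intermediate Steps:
R(Z, X) = 7 (R(Z, X) = 6 + 1 = 7)
(G(124, R(-10, -14)) + 38643)/(9615 - 22722) = (-193 + 38643)/(9615 - 22722) = 38450/(-13107) = 38450*(-1/13107) = -38450/13107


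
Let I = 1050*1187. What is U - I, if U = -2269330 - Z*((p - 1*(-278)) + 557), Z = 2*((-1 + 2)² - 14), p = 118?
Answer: -3490902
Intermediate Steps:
Z = -26 (Z = 2*(1² - 14) = 2*(1 - 14) = 2*(-13) = -26)
I = 1246350
U = -2244552 (U = -2269330 - (-26)*((118 - 1*(-278)) + 557) = -2269330 - (-26)*((118 + 278) + 557) = -2269330 - (-26)*(396 + 557) = -2269330 - (-26)*953 = -2269330 - 1*(-24778) = -2269330 + 24778 = -2244552)
U - I = -2244552 - 1*1246350 = -2244552 - 1246350 = -3490902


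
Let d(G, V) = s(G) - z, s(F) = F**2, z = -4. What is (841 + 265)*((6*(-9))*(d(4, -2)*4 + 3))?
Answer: -4957092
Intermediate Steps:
d(G, V) = 4 + G**2 (d(G, V) = G**2 - 1*(-4) = G**2 + 4 = 4 + G**2)
(841 + 265)*((6*(-9))*(d(4, -2)*4 + 3)) = (841 + 265)*((6*(-9))*((4 + 4**2)*4 + 3)) = 1106*(-54*((4 + 16)*4 + 3)) = 1106*(-54*(20*4 + 3)) = 1106*(-54*(80 + 3)) = 1106*(-54*83) = 1106*(-4482) = -4957092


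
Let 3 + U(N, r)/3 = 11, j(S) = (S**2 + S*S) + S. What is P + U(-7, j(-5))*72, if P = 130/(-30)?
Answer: 5171/3 ≈ 1723.7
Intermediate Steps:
j(S) = S + 2*S**2 (j(S) = (S**2 + S**2) + S = 2*S**2 + S = S + 2*S**2)
U(N, r) = 24 (U(N, r) = -9 + 3*11 = -9 + 33 = 24)
P = -13/3 (P = 130*(-1/30) = -13/3 ≈ -4.3333)
P + U(-7, j(-5))*72 = -13/3 + 24*72 = -13/3 + 1728 = 5171/3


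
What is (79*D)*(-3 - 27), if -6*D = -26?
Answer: -10270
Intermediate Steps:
D = 13/3 (D = -⅙*(-26) = 13/3 ≈ 4.3333)
(79*D)*(-3 - 27) = (79*(13/3))*(-3 - 27) = (1027/3)*(-30) = -10270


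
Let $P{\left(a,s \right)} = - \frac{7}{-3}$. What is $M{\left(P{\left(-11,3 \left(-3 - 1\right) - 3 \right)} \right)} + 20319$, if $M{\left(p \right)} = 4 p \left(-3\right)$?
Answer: $20291$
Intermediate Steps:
$P{\left(a,s \right)} = \frac{7}{3}$ ($P{\left(a,s \right)} = \left(-7\right) \left(- \frac{1}{3}\right) = \frac{7}{3}$)
$M{\left(p \right)} = - 12 p$
$M{\left(P{\left(-11,3 \left(-3 - 1\right) - 3 \right)} \right)} + 20319 = \left(-12\right) \frac{7}{3} + 20319 = -28 + 20319 = 20291$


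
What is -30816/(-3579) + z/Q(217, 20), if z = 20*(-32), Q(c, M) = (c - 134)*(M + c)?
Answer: 201296992/23467503 ≈ 8.5777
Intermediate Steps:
Q(c, M) = (-134 + c)*(M + c)
z = -640
-30816/(-3579) + z/Q(217, 20) = -30816/(-3579) - 640/(217² - 134*20 - 134*217 + 20*217) = -30816*(-1/3579) - 640/(47089 - 2680 - 29078 + 4340) = 10272/1193 - 640/19671 = 201296992/23467503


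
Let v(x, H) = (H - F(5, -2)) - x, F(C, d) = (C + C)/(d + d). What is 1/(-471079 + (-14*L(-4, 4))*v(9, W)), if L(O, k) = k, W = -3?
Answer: -1/470547 ≈ -2.1252e-6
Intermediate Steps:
F(C, d) = C/d (F(C, d) = (2*C)/((2*d)) = (2*C)*(1/(2*d)) = C/d)
v(x, H) = 5/2 + H - x (v(x, H) = (H - 5/(-2)) - x = (H - 5*(-1)/2) - x = (H - 1*(-5/2)) - x = (H + 5/2) - x = (5/2 + H) - x = 5/2 + H - x)
1/(-471079 + (-14*L(-4, 4))*v(9, W)) = 1/(-471079 + (-14*4)*(5/2 - 3 - 1*9)) = 1/(-471079 - 56*(5/2 - 3 - 9)) = 1/(-471079 - 56*(-19/2)) = 1/(-471079 + 532) = 1/(-470547) = -1/470547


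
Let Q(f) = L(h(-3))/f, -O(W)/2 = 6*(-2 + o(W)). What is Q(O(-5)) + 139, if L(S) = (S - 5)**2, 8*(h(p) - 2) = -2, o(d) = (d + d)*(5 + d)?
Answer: 53545/384 ≈ 139.44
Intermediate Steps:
o(d) = 2*d*(5 + d) (o(d) = (2*d)*(5 + d) = 2*d*(5 + d))
h(p) = 7/4 (h(p) = 2 + (1/8)*(-2) = 2 - 1/4 = 7/4)
L(S) = (-5 + S)**2
O(W) = 24 - 24*W*(5 + W) (O(W) = -12*(-2 + 2*W*(5 + W)) = -2*(-12 + 12*W*(5 + W)) = 24 - 24*W*(5 + W))
Q(f) = 169/(16*f) (Q(f) = (-5 + 7/4)**2/f = (-13/4)**2/f = 169/(16*f))
Q(O(-5)) + 139 = 169/(16*(24 - 24*(-5)*(5 - 5))) + 139 = 169/(16*(24 - 24*(-5)*0)) + 139 = 169/(16*(24 + 0)) + 139 = (169/16)/24 + 139 = (169/16)*(1/24) + 139 = 169/384 + 139 = 53545/384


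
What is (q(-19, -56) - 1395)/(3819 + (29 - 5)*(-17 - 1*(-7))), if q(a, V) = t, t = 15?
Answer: -460/1193 ≈ -0.38558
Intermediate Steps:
q(a, V) = 15
(q(-19, -56) - 1395)/(3819 + (29 - 5)*(-17 - 1*(-7))) = (15 - 1395)/(3819 + (29 - 5)*(-17 - 1*(-7))) = -1380/(3819 + 24*(-17 + 7)) = -1380/(3819 + 24*(-10)) = -1380/(3819 - 240) = -1380/3579 = -1380*1/3579 = -460/1193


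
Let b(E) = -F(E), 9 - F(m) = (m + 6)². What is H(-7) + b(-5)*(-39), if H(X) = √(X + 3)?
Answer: 312 + 2*I ≈ 312.0 + 2.0*I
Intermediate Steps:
H(X) = √(3 + X)
F(m) = 9 - (6 + m)² (F(m) = 9 - (m + 6)² = 9 - (6 + m)²)
b(E) = -9 + (6 + E)² (b(E) = -(9 - (6 + E)²) = -9 + (6 + E)²)
H(-7) + b(-5)*(-39) = √(3 - 7) + (-9 + (6 - 5)²)*(-39) = √(-4) + (-9 + 1²)*(-39) = 2*I + (-9 + 1)*(-39) = 2*I - 8*(-39) = 2*I + 312 = 312 + 2*I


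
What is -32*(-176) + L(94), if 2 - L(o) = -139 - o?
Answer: 5867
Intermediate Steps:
L(o) = 141 + o (L(o) = 2 - (-139 - o) = 2 + (139 + o) = 141 + o)
-32*(-176) + L(94) = -32*(-176) + (141 + 94) = 5632 + 235 = 5867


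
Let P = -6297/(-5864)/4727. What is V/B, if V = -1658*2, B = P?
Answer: -91916628448/6297 ≈ -1.4597e+7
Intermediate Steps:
P = 6297/27719128 (P = -6297*(-1/5864)*(1/4727) = (6297/5864)*(1/4727) = 6297/27719128 ≈ 0.00022717)
B = 6297/27719128 ≈ 0.00022717
V = -3316
V/B = -3316/6297/27719128 = -3316*27719128/6297 = -91916628448/6297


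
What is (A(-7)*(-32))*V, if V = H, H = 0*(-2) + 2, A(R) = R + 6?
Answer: 64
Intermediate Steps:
A(R) = 6 + R
H = 2 (H = 0 + 2 = 2)
V = 2
(A(-7)*(-32))*V = ((6 - 7)*(-32))*2 = -1*(-32)*2 = 32*2 = 64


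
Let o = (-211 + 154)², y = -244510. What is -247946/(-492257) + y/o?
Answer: -119556182516/1599342993 ≈ -74.753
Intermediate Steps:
o = 3249 (o = (-57)² = 3249)
-247946/(-492257) + y/o = -247946/(-492257) - 244510/3249 = -247946*(-1/492257) - 244510*1/3249 = 247946/492257 - 244510/3249 = -119556182516/1599342993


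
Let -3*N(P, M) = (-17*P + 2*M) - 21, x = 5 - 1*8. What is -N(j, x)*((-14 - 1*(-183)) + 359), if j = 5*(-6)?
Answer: 85008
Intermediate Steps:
x = -3 (x = 5 - 8 = -3)
j = -30
N(P, M) = 7 - 2*M/3 + 17*P/3 (N(P, M) = -((-17*P + 2*M) - 21)/3 = -(-21 - 17*P + 2*M)/3 = 7 - 2*M/3 + 17*P/3)
-N(j, x)*((-14 - 1*(-183)) + 359) = -(7 - ⅔*(-3) + (17/3)*(-30))*((-14 - 1*(-183)) + 359) = -(7 + 2 - 170)*((-14 + 183) + 359) = -(-161)*(169 + 359) = -(-161)*528 = -1*(-85008) = 85008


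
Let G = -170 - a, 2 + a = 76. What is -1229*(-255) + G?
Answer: 313151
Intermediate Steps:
a = 74 (a = -2 + 76 = 74)
G = -244 (G = -170 - 1*74 = -170 - 74 = -244)
-1229*(-255) + G = -1229*(-255) - 244 = 313395 - 244 = 313151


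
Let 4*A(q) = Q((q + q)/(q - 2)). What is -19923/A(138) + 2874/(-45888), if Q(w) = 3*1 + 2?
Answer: -609486811/38240 ≈ -15938.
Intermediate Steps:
Q(w) = 5 (Q(w) = 3 + 2 = 5)
A(q) = 5/4 (A(q) = (¼)*5 = 5/4)
-19923/A(138) + 2874/(-45888) = -19923/5/4 + 2874/(-45888) = -19923*⅘ + 2874*(-1/45888) = -79692/5 - 479/7648 = -609486811/38240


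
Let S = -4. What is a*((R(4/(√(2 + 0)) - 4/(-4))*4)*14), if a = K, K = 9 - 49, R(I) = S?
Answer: 8960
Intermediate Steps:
R(I) = -4
K = -40
a = -40
a*((R(4/(√(2 + 0)) - 4/(-4))*4)*14) = -40*(-4*4)*14 = -(-640)*14 = -40*(-224) = 8960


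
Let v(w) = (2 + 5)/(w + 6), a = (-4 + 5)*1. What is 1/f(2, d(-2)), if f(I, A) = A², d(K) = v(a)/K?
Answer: 4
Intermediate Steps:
a = 1 (a = 1*1 = 1)
v(w) = 7/(6 + w)
d(K) = 1/K (d(K) = (7/(6 + 1))/K = (7/7)/K = (7*(⅐))/K = 1/K)
1/f(2, d(-2)) = 1/((1/(-2))²) = 1/((-½)²) = 1/(¼) = 4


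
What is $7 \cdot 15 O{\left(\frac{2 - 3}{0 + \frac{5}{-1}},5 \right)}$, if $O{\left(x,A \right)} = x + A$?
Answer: $546$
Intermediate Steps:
$O{\left(x,A \right)} = A + x$
$7 \cdot 15 O{\left(\frac{2 - 3}{0 + \frac{5}{-1}},5 \right)} = 7 \cdot 15 \left(5 + \frac{2 - 3}{0 + \frac{5}{-1}}\right) = 105 \left(5 - \frac{1}{0 + 5 \left(-1\right)}\right) = 105 \left(5 - \frac{1}{0 - 5}\right) = 105 \left(5 - \frac{1}{-5}\right) = 105 \left(5 - - \frac{1}{5}\right) = 105 \left(5 + \frac{1}{5}\right) = 105 \cdot \frac{26}{5} = 546$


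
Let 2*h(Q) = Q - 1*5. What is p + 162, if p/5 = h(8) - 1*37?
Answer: -31/2 ≈ -15.500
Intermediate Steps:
h(Q) = -5/2 + Q/2 (h(Q) = (Q - 1*5)/2 = (Q - 5)/2 = (-5 + Q)/2 = -5/2 + Q/2)
p = -355/2 (p = 5*((-5/2 + (½)*8) - 1*37) = 5*((-5/2 + 4) - 37) = 5*(3/2 - 37) = 5*(-71/2) = -355/2 ≈ -177.50)
p + 162 = -355/2 + 162 = -31/2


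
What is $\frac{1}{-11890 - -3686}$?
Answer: $- \frac{1}{8204} \approx -0.00012189$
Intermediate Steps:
$\frac{1}{-11890 - -3686} = \frac{1}{-11890 + \left(\left(-932 + \left(8340 + 5054\right)\right) - 8776\right)} = \frac{1}{-11890 + \left(\left(-932 + 13394\right) - 8776\right)} = \frac{1}{-11890 + \left(12462 - 8776\right)} = \frac{1}{-11890 + 3686} = \frac{1}{-8204} = - \frac{1}{8204}$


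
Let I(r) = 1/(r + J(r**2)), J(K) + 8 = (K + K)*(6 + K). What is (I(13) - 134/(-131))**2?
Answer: 62835759463801/60051727983025 ≈ 1.0464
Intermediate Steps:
J(K) = -8 + 2*K*(6 + K) (J(K) = -8 + (K + K)*(6 + K) = -8 + (2*K)*(6 + K) = -8 + 2*K*(6 + K))
I(r) = 1/(-8 + r + 2*r**4 + 12*r**2) (I(r) = 1/(r + (-8 + 2*(r**2)**2 + 12*r**2)) = 1/(r + (-8 + 2*r**4 + 12*r**2)) = 1/(-8 + r + 2*r**4 + 12*r**2))
(I(13) - 134/(-131))**2 = (1/(-8 + 13 + 2*13**4 + 12*13**2) - 134/(-131))**2 = (1/(-8 + 13 + 2*28561 + 12*169) - 134*(-1/131))**2 = (1/(-8 + 13 + 57122 + 2028) + 134/131)**2 = (1/59155 + 134/131)**2 = (7926901/7749305)**2 = 62835759463801/60051727983025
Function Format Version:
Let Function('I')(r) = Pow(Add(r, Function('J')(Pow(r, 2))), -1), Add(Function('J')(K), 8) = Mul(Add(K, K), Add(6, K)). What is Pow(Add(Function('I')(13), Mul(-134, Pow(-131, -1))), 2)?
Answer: Rational(62835759463801, 60051727983025) ≈ 1.0464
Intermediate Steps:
Function('J')(K) = Add(-8, Mul(2, K, Add(6, K))) (Function('J')(K) = Add(-8, Mul(Add(K, K), Add(6, K))) = Add(-8, Mul(Mul(2, K), Add(6, K))) = Add(-8, Mul(2, K, Add(6, K))))
Function('I')(r) = Pow(Add(-8, r, Mul(2, Pow(r, 4)), Mul(12, Pow(r, 2))), -1) (Function('I')(r) = Pow(Add(r, Add(-8, Mul(2, Pow(Pow(r, 2), 2)), Mul(12, Pow(r, 2)))), -1) = Pow(Add(r, Add(-8, Mul(2, Pow(r, 4)), Mul(12, Pow(r, 2)))), -1) = Pow(Add(-8, r, Mul(2, Pow(r, 4)), Mul(12, Pow(r, 2))), -1))
Pow(Add(Function('I')(13), Mul(-134, Pow(-131, -1))), 2) = Pow(Add(Pow(Add(-8, 13, Mul(2, Pow(13, 4)), Mul(12, Pow(13, 2))), -1), Mul(-134, Pow(-131, -1))), 2) = Pow(Add(Pow(Add(-8, 13, Mul(2, 28561), Mul(12, 169)), -1), Mul(-134, Rational(-1, 131))), 2) = Pow(Add(Pow(Add(-8, 13, 57122, 2028), -1), Rational(134, 131)), 2) = Pow(Add(Pow(59155, -1), Rational(134, 131)), 2) = Pow(Add(Rational(1, 59155), Rational(134, 131)), 2) = Pow(Rational(7926901, 7749305), 2) = Rational(62835759463801, 60051727983025)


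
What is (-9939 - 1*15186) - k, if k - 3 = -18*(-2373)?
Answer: -67842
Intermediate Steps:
k = 42717 (k = 3 - 18*(-2373) = 3 + 42714 = 42717)
(-9939 - 1*15186) - k = (-9939 - 1*15186) - 1*42717 = (-9939 - 15186) - 42717 = -25125 - 42717 = -67842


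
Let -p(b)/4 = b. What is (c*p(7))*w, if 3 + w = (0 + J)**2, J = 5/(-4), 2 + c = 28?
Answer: 2093/2 ≈ 1046.5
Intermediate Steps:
p(b) = -4*b
c = 26 (c = -2 + 28 = 26)
J = -5/4 (J = 5*(-1/4) = -5/4 ≈ -1.2500)
w = -23/16 (w = -3 + (0 - 5/4)**2 = -3 + (-5/4)**2 = -3 + 25/16 = -23/16 ≈ -1.4375)
(c*p(7))*w = (26*(-4*7))*(-23/16) = (26*(-28))*(-23/16) = -728*(-23/16) = 2093/2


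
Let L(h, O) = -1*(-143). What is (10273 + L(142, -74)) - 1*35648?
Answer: -25232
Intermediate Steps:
L(h, O) = 143
(10273 + L(142, -74)) - 1*35648 = (10273 + 143) - 1*35648 = 10416 - 35648 = -25232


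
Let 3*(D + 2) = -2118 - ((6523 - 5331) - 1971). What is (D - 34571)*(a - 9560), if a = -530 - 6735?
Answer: 1767600850/3 ≈ 5.8920e+8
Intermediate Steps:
a = -7265
D = -1345/3 (D = -2 + (-2118 - ((6523 - 5331) - 1971))/3 = -2 + (-2118 - (1192 - 1971))/3 = -2 + (-2118 - 1*(-779))/3 = -2 + (-2118 + 779)/3 = -2 + (⅓)*(-1339) = -2 - 1339/3 = -1345/3 ≈ -448.33)
(D - 34571)*(a - 9560) = (-1345/3 - 34571)*(-7265 - 9560) = -105058/3*(-16825) = 1767600850/3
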